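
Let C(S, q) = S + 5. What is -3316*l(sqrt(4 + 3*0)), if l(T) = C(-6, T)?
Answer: 3316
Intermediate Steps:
C(S, q) = 5 + S
l(T) = -1 (l(T) = 5 - 6 = -1)
-3316*l(sqrt(4 + 3*0)) = -3316*(-1) = 3316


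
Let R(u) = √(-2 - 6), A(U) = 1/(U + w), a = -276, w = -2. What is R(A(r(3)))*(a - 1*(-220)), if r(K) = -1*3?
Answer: -112*I*√2 ≈ -158.39*I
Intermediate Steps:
r(K) = -3
A(U) = 1/(-2 + U) (A(U) = 1/(U - 2) = 1/(-2 + U))
R(u) = 2*I*√2 (R(u) = √(-8) = 2*I*√2)
R(A(r(3)))*(a - 1*(-220)) = (2*I*√2)*(-276 - 1*(-220)) = (2*I*√2)*(-276 + 220) = (2*I*√2)*(-56) = -112*I*√2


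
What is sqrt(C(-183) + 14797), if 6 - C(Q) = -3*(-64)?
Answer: sqrt(14611) ≈ 120.88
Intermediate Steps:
C(Q) = -186 (C(Q) = 6 - (-3)*(-64) = 6 - 1*192 = 6 - 192 = -186)
sqrt(C(-183) + 14797) = sqrt(-186 + 14797) = sqrt(14611)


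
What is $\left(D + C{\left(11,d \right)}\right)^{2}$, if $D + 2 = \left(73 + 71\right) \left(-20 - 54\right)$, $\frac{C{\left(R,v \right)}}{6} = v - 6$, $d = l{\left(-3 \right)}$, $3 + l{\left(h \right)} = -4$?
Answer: $115261696$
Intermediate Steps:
$l{\left(h \right)} = -7$ ($l{\left(h \right)} = -3 - 4 = -7$)
$d = -7$
$C{\left(R,v \right)} = -36 + 6 v$ ($C{\left(R,v \right)} = 6 \left(v - 6\right) = 6 \left(-6 + v\right) = -36 + 6 v$)
$D = -10658$ ($D = -2 + \left(73 + 71\right) \left(-20 - 54\right) = -2 + 144 \left(-74\right) = -2 - 10656 = -10658$)
$\left(D + C{\left(11,d \right)}\right)^{2} = \left(-10658 + \left(-36 + 6 \left(-7\right)\right)\right)^{2} = \left(-10658 - 78\right)^{2} = \left(-10736\right)^{2} = 115261696$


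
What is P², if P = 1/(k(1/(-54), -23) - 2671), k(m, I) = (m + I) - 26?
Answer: 2916/21574028161 ≈ 1.3516e-7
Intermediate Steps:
k(m, I) = -26 + I + m (k(m, I) = (I + m) - 26 = -26 + I + m)
P = -54/146881 (P = 1/((-26 - 23 + 1/(-54)) - 2671) = 1/((-26 - 23 - 1/54) - 2671) = 1/(-2647/54 - 2671) = 1/(-146881/54) = -54/146881 ≈ -0.00036764)
P² = (-54/146881)² = 2916/21574028161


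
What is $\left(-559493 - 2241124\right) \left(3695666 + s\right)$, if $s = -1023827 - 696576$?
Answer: $-5531955137271$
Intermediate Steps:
$s = -1720403$
$\left(-559493 - 2241124\right) \left(3695666 + s\right) = \left(-559493 - 2241124\right) \left(3695666 - 1720403\right) = \left(-2800617\right) 1975263 = -5531955137271$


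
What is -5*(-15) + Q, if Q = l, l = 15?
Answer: 90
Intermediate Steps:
Q = 15
-5*(-15) + Q = -5*(-15) + 15 = 75 + 15 = 90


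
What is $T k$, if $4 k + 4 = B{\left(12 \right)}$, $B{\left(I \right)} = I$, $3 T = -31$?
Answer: $- \frac{62}{3} \approx -20.667$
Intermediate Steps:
$T = - \frac{31}{3}$ ($T = \frac{1}{3} \left(-31\right) = - \frac{31}{3} \approx -10.333$)
$k = 2$ ($k = -1 + \frac{1}{4} \cdot 12 = -1 + 3 = 2$)
$T k = \left(- \frac{31}{3}\right) 2 = - \frac{62}{3}$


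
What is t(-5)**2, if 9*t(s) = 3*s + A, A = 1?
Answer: 196/81 ≈ 2.4198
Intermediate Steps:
t(s) = 1/9 + s/3 (t(s) = (3*s + 1)/9 = (1 + 3*s)/9 = 1/9 + s/3)
t(-5)**2 = (1/9 + (1/3)*(-5))**2 = (1/9 - 5/3)**2 = (-14/9)**2 = 196/81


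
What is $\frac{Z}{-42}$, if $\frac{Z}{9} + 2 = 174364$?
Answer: $- \frac{261543}{7} \approx -37363.0$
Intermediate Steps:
$Z = 1569258$ ($Z = -18 + 9 \cdot 174364 = -18 + 1569276 = 1569258$)
$\frac{Z}{-42} = \frac{1}{-42} \cdot 1569258 = \left(- \frac{1}{42}\right) 1569258 = - \frac{261543}{7}$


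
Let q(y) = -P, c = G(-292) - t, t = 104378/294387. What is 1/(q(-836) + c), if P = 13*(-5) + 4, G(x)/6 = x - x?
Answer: 294387/17853229 ≈ 0.016489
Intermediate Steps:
G(x) = 0 (G(x) = 6*(x - x) = 6*0 = 0)
P = -61 (P = -65 + 4 = -61)
t = 104378/294387 (t = 104378*(1/294387) = 104378/294387 ≈ 0.35456)
c = -104378/294387 (c = 0 - 1*104378/294387 = 0 - 104378/294387 = -104378/294387 ≈ -0.35456)
q(y) = 61 (q(y) = -1*(-61) = 61)
1/(q(-836) + c) = 1/(61 - 104378/294387) = 1/(17853229/294387) = 294387/17853229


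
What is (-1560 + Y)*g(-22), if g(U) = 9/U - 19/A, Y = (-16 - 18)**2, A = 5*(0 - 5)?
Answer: -38986/275 ≈ -141.77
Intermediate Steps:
A = -25 (A = 5*(-5) = -25)
Y = 1156 (Y = (-34)**2 = 1156)
g(U) = 19/25 + 9/U (g(U) = 9/U - 19/(-25) = 9/U - 19*(-1/25) = 9/U + 19/25 = 19/25 + 9/U)
(-1560 + Y)*g(-22) = (-1560 + 1156)*(19/25 + 9/(-22)) = -404*(19/25 + 9*(-1/22)) = -404*(19/25 - 9/22) = -404*193/550 = -38986/275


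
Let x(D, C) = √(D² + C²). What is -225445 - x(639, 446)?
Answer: -225445 - √607237 ≈ -2.2622e+5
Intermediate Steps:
x(D, C) = √(C² + D²)
-225445 - x(639, 446) = -225445 - √(446² + 639²) = -225445 - √(198916 + 408321) = -225445 - √607237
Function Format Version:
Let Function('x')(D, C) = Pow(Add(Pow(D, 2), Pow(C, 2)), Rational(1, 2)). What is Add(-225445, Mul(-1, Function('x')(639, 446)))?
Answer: Add(-225445, Mul(-1, Pow(607237, Rational(1, 2)))) ≈ -2.2622e+5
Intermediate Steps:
Function('x')(D, C) = Pow(Add(Pow(C, 2), Pow(D, 2)), Rational(1, 2))
Add(-225445, Mul(-1, Function('x')(639, 446))) = Add(-225445, Mul(-1, Pow(Add(Pow(446, 2), Pow(639, 2)), Rational(1, 2)))) = Add(-225445, Mul(-1, Pow(Add(198916, 408321), Rational(1, 2)))) = Add(-225445, Mul(-1, Pow(607237, Rational(1, 2))))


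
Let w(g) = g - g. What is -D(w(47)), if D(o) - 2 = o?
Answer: -2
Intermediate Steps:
w(g) = 0
D(o) = 2 + o
-D(w(47)) = -(2 + 0) = -1*2 = -2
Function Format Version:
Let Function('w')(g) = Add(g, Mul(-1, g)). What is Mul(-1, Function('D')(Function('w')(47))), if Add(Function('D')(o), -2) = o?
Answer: -2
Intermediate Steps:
Function('w')(g) = 0
Function('D')(o) = Add(2, o)
Mul(-1, Function('D')(Function('w')(47))) = Mul(-1, Add(2, 0)) = Mul(-1, 2) = -2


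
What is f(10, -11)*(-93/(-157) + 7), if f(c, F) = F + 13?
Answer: 2384/157 ≈ 15.185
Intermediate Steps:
f(c, F) = 13 + F
f(10, -11)*(-93/(-157) + 7) = (13 - 11)*(-93/(-157) + 7) = 2*(-93*(-1/157) + 7) = 2*(93/157 + 7) = 2*(1192/157) = 2384/157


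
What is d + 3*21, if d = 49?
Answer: 112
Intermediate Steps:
d + 3*21 = 49 + 3*21 = 49 + 63 = 112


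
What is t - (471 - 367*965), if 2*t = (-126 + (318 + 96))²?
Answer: 395156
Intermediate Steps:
t = 41472 (t = (-126 + (318 + 96))²/2 = (-126 + 414)²/2 = (½)*288² = (½)*82944 = 41472)
t - (471 - 367*965) = 41472 - (471 - 367*965) = 41472 - (471 - 354155) = 41472 - 1*(-353684) = 41472 + 353684 = 395156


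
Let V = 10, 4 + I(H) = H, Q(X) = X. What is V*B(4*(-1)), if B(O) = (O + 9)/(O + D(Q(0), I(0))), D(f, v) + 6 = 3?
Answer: -50/7 ≈ -7.1429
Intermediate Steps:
I(H) = -4 + H
D(f, v) = -3 (D(f, v) = -6 + 3 = -3)
B(O) = (9 + O)/(-3 + O) (B(O) = (O + 9)/(O - 3) = (9 + O)/(-3 + O))
V*B(4*(-1)) = 10*((9 + 4*(-1))/(-3 + 4*(-1))) = 10*((9 - 4)/(-3 - 4)) = 10*(5/(-7)) = 10*(-⅐*5) = 10*(-5/7) = -50/7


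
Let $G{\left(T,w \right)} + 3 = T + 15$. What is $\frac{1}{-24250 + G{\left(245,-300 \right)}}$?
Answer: $- \frac{1}{23993} \approx -4.1679 \cdot 10^{-5}$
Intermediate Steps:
$G{\left(T,w \right)} = 12 + T$ ($G{\left(T,w \right)} = -3 + \left(T + 15\right) = -3 + \left(15 + T\right) = 12 + T$)
$\frac{1}{-24250 + G{\left(245,-300 \right)}} = \frac{1}{-24250 + \left(12 + 245\right)} = \frac{1}{-24250 + 257} = \frac{1}{-23993} = - \frac{1}{23993}$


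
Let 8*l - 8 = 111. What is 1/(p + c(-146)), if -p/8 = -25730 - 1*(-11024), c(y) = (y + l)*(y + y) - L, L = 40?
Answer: 2/311793 ≈ 6.4145e-6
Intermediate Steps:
l = 119/8 (l = 1 + (⅛)*111 = 1 + 111/8 = 119/8 ≈ 14.875)
c(y) = -40 + 2*y*(119/8 + y) (c(y) = (y + 119/8)*(y + y) - 1*40 = (119/8 + y)*(2*y) - 40 = 2*y*(119/8 + y) - 40 = -40 + 2*y*(119/8 + y))
p = 117648 (p = -8*(-25730 - 1*(-11024)) = -8*(-25730 + 11024) = -8*(-14706) = 117648)
1/(p + c(-146)) = 1/(117648 + (-40 + 2*(-146)² + (119/4)*(-146))) = 1/(117648 + (-40 + 2*21316 - 8687/2)) = 1/(117648 + (-40 + 42632 - 8687/2)) = 1/(117648 + 76497/2) = 1/(311793/2) = 2/311793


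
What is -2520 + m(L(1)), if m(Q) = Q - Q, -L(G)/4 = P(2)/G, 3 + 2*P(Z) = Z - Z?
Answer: -2520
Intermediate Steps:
P(Z) = -3/2 (P(Z) = -3/2 + (Z - Z)/2 = -3/2 + (½)*0 = -3/2 + 0 = -3/2)
L(G) = 6/G (L(G) = -(-6)/G = 6/G)
m(Q) = 0
-2520 + m(L(1)) = -2520 + 0 = -2520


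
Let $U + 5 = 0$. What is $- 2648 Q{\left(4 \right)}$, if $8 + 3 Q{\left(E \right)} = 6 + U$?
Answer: $\frac{18536}{3} \approx 6178.7$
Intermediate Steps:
$U = -5$ ($U = -5 + 0 = -5$)
$Q{\left(E \right)} = - \frac{7}{3}$ ($Q{\left(E \right)} = - \frac{8}{3} + \frac{6 - 5}{3} = - \frac{8}{3} + \frac{1}{3} \cdot 1 = - \frac{8}{3} + \frac{1}{3} = - \frac{7}{3}$)
$- 2648 Q{\left(4 \right)} = \left(-2648\right) \left(- \frac{7}{3}\right) = \frac{18536}{3}$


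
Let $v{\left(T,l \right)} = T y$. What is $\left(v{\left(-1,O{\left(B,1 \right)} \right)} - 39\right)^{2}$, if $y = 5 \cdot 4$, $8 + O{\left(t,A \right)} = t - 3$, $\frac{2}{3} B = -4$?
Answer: $3481$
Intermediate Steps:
$B = -6$ ($B = \frac{3}{2} \left(-4\right) = -6$)
$O{\left(t,A \right)} = -11 + t$ ($O{\left(t,A \right)} = -8 + \left(t - 3\right) = -8 + \left(-3 + t\right) = -11 + t$)
$y = 20$
$v{\left(T,l \right)} = 20 T$ ($v{\left(T,l \right)} = T 20 = 20 T$)
$\left(v{\left(-1,O{\left(B,1 \right)} \right)} - 39\right)^{2} = \left(20 \left(-1\right) - 39\right)^{2} = \left(-20 - 39\right)^{2} = \left(-59\right)^{2} = 3481$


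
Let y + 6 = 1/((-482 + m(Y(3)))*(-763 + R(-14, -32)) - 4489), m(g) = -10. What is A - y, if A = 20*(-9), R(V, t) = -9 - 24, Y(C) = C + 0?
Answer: -67362883/387143 ≈ -174.00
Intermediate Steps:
Y(C) = C
R(V, t) = -33
A = -180
y = -2322857/387143 (y = -6 + 1/((-482 - 10)*(-763 - 33) - 4489) = -6 + 1/(-492*(-796) - 4489) = -6 + 1/(391632 - 4489) = -6 + 1/387143 = -2322857/387143 ≈ -6.0000)
A - y = -180 - 1*(-2322857/387143) = -180 + 2322857/387143 = -67362883/387143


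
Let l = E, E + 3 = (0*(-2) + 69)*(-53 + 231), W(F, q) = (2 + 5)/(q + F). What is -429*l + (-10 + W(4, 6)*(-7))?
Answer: -52677059/10 ≈ -5.2677e+6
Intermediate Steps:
W(F, q) = 7/(F + q)
E = 12279 (E = -3 + (0*(-2) + 69)*(-53 + 231) = -3 + (0 + 69)*178 = -3 + 69*178 = -3 + 12282 = 12279)
l = 12279
-429*l + (-10 + W(4, 6)*(-7)) = -429*12279 + (-10 + (7/(4 + 6))*(-7)) = -5267691 + (-10 + (7/10)*(-7)) = -5267691 + (-10 - 49/10) = -5267691 - 149/10 = -52677059/10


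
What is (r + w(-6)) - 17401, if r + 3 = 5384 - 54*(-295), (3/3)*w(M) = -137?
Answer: 3773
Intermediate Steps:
w(M) = -137
r = 21311 (r = -3 + (5384 - 54*(-295)) = -3 + (5384 + 15930) = -3 + 21314 = 21311)
(r + w(-6)) - 17401 = (21311 - 137) - 17401 = 21174 - 17401 = 3773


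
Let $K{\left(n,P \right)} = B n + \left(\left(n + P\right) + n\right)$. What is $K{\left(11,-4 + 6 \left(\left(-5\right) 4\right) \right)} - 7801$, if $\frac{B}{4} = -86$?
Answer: $-11687$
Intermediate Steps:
$B = -344$ ($B = 4 \left(-86\right) = -344$)
$K{\left(n,P \right)} = P - 342 n$ ($K{\left(n,P \right)} = - 344 n + \left(\left(n + P\right) + n\right) = - 344 n + \left(\left(P + n\right) + n\right) = - 344 n + \left(P + 2 n\right) = P - 342 n$)
$K{\left(11,-4 + 6 \left(\left(-5\right) 4\right) \right)} - 7801 = \left(\left(-4 + 6 \left(\left(-5\right) 4\right)\right) - 3762\right) - 7801 = \left(\left(-4 + 6 \left(-20\right)\right) - 3762\right) - 7801 = \left(\left(-4 - 120\right) - 3762\right) - 7801 = \left(-124 - 3762\right) - 7801 = -3886 - 7801 = -11687$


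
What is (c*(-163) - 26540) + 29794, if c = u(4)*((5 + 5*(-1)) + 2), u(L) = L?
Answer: 1950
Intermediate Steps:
c = 8 (c = 4*((5 + 5*(-1)) + 2) = 4*((5 - 5) + 2) = 4*(0 + 2) = 4*2 = 8)
(c*(-163) - 26540) + 29794 = (8*(-163) - 26540) + 29794 = (-1304 - 26540) + 29794 = -27844 + 29794 = 1950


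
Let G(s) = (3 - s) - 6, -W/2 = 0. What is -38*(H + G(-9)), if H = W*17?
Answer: -228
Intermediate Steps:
W = 0 (W = -2*0 = 0)
G(s) = -3 - s
H = 0 (H = 0*17 = 0)
-38*(H + G(-9)) = -38*(0 + (-3 - 1*(-9))) = -38*(0 + (-3 + 9)) = -38*(0 + 6) = -38*6 = -228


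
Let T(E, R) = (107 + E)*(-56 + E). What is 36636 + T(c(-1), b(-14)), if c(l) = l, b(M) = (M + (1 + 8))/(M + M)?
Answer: 30594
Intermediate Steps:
b(M) = (9 + M)/(2*M) (b(M) = (M + 9)/((2*M)) = (9 + M)*(1/(2*M)) = (9 + M)/(2*M))
T(E, R) = (-56 + E)*(107 + E)
36636 + T(c(-1), b(-14)) = 36636 + (-5992 + (-1)² + 51*(-1)) = 36636 + (-5992 + 1 - 51) = 36636 - 6042 = 30594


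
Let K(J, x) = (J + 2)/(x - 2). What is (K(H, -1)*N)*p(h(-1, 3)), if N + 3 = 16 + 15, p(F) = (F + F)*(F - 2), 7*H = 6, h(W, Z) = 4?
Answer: -1280/3 ≈ -426.67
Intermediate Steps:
H = 6/7 (H = (⅐)*6 = 6/7 ≈ 0.85714)
K(J, x) = (2 + J)/(-2 + x)
p(F) = 2*F*(-2 + F) (p(F) = (2*F)*(-2 + F) = 2*F*(-2 + F))
N = 28 (N = -3 + (16 + 15) = -3 + 31 = 28)
(K(H, -1)*N)*p(h(-1, 3)) = (((2 + 6/7)/(-2 - 1))*28)*(2*4*(-2 + 4)) = (((20/7)/(-3))*28)*(2*4*2) = (-⅓*20/7*28)*16 = -20/21*28*16 = -80/3*16 = -1280/3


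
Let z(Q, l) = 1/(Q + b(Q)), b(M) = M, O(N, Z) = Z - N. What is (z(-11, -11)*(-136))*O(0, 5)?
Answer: 340/11 ≈ 30.909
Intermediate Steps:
z(Q, l) = 1/(2*Q) (z(Q, l) = 1/(Q + Q) = 1/(2*Q))
(z(-11, -11)*(-136))*O(0, 5) = (((½)/(-11))*(-136))*(5 - 1*0) = (((½)*(-1/11))*(-136))*(5 + 0) = -1/22*(-136)*5 = (68/11)*5 = 340/11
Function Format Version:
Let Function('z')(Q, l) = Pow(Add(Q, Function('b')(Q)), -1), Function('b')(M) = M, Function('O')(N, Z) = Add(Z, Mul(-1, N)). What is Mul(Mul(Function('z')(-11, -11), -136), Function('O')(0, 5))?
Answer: Rational(340, 11) ≈ 30.909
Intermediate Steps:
Function('z')(Q, l) = Mul(Rational(1, 2), Pow(Q, -1)) (Function('z')(Q, l) = Pow(Add(Q, Q), -1) = Pow(Mul(2, Q), -1) = Mul(Rational(1, 2), Pow(Q, -1)))
Mul(Mul(Function('z')(-11, -11), -136), Function('O')(0, 5)) = Mul(Mul(Mul(Rational(1, 2), Pow(-11, -1)), -136), Add(5, Mul(-1, 0))) = Mul(Mul(Mul(Rational(1, 2), Rational(-1, 11)), -136), Add(5, 0)) = Mul(Mul(Rational(-1, 22), -136), 5) = Mul(Rational(68, 11), 5) = Rational(340, 11)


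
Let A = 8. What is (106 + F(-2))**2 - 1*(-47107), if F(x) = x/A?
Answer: 932641/16 ≈ 58290.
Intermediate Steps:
F(x) = x/8
(106 + F(-2))**2 - 1*(-47107) = (106 + (1/8)*(-2))**2 - 1*(-47107) = (106 - 1/4)**2 + 47107 = (423/4)**2 + 47107 = 178929/16 + 47107 = 932641/16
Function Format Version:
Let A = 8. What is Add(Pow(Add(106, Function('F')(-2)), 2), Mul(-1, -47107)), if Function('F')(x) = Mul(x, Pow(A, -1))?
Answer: Rational(932641, 16) ≈ 58290.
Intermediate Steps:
Function('F')(x) = Mul(Rational(1, 8), x) (Function('F')(x) = Mul(x, Pow(8, -1)) = Mul(x, Rational(1, 8)) = Mul(Rational(1, 8), x))
Add(Pow(Add(106, Function('F')(-2)), 2), Mul(-1, -47107)) = Add(Pow(Add(106, Mul(Rational(1, 8), -2)), 2), Mul(-1, -47107)) = Add(Pow(Add(106, Rational(-1, 4)), 2), 47107) = Add(Pow(Rational(423, 4), 2), 47107) = Add(Rational(178929, 16), 47107) = Rational(932641, 16)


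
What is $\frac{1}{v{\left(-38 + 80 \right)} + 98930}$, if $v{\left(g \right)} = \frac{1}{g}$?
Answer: $\frac{42}{4155061} \approx 1.0108 \cdot 10^{-5}$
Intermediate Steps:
$\frac{1}{v{\left(-38 + 80 \right)} + 98930} = \frac{1}{\frac{1}{-38 + 80} + 98930} = \frac{1}{\frac{1}{42} + 98930} = \frac{1}{\frac{4155061}{42}} = \frac{42}{4155061}$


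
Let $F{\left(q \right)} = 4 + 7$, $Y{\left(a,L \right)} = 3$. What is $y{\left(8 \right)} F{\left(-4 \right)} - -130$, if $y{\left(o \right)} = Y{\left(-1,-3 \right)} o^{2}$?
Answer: $2242$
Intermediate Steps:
$F{\left(q \right)} = 11$
$y{\left(o \right)} = 3 o^{2}$
$y{\left(8 \right)} F{\left(-4 \right)} - -130 = 3 \cdot 8^{2} \cdot 11 - -130 = 3 \cdot 64 \cdot 11 + 130 = 192 \cdot 11 + 130 = 2112 + 130 = 2242$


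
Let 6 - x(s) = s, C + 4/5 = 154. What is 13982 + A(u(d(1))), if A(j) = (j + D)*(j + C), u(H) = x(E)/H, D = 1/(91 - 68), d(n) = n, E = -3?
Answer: 1776618/115 ≈ 15449.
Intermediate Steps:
C = 766/5 (C = -⅘ + 154 = 766/5 ≈ 153.20)
x(s) = 6 - s
D = 1/23 ≈ 0.043478
u(H) = 9/H (u(H) = (6 - 1*(-3))/H = (6 + 3)/H = 9/H)
A(j) = (1/23 + j)*(766/5 + j) (A(j) = (j + 1/23)*(j + 766/5) = (1/23 + j)*(766/5 + j))
13982 + A(u(d(1))) = 13982 + (766/115 + (9/1)² + 17623*(9/1)/115) = 13982 + (766/115 + (9*1)² + 17623*(9*1)/115) = 13982 + (766/115 + 9² + (17623/115)*9) = 13982 + (766/115 + 81 + 158607/115) = 13982 + 168688/115 = 1776618/115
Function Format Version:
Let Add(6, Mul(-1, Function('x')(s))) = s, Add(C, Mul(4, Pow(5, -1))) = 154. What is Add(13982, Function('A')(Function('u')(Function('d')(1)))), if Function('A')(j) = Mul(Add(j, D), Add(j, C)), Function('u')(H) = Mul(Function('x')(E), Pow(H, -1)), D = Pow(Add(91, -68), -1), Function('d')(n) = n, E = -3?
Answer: Rational(1776618, 115) ≈ 15449.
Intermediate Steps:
C = Rational(766, 5) (C = Add(Rational(-4, 5), 154) = Rational(766, 5) ≈ 153.20)
Function('x')(s) = Add(6, Mul(-1, s))
D = Rational(1, 23) (D = Pow(23, -1) = Rational(1, 23) ≈ 0.043478)
Function('u')(H) = Mul(9, Pow(H, -1)) (Function('u')(H) = Mul(Add(6, Mul(-1, -3)), Pow(H, -1)) = Mul(Add(6, 3), Pow(H, -1)) = Mul(9, Pow(H, -1)))
Function('A')(j) = Mul(Add(Rational(1, 23), j), Add(Rational(766, 5), j)) (Function('A')(j) = Mul(Add(j, Rational(1, 23)), Add(j, Rational(766, 5))) = Mul(Add(Rational(1, 23), j), Add(Rational(766, 5), j)))
Add(13982, Function('A')(Function('u')(Function('d')(1)))) = Add(13982, Add(Rational(766, 115), Pow(Mul(9, Pow(1, -1)), 2), Mul(Rational(17623, 115), Mul(9, Pow(1, -1))))) = Add(13982, Add(Rational(766, 115), Pow(Mul(9, 1), 2), Mul(Rational(17623, 115), Mul(9, 1)))) = Add(13982, Add(Rational(766, 115), Pow(9, 2), Mul(Rational(17623, 115), 9))) = Add(13982, Add(Rational(766, 115), 81, Rational(158607, 115))) = Add(13982, Rational(168688, 115)) = Rational(1776618, 115)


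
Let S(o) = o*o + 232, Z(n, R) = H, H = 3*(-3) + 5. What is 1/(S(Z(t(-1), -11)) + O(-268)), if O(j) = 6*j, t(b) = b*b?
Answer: -1/1360 ≈ -0.00073529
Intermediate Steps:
t(b) = b²
H = -4 (H = -9 + 5 = -4)
Z(n, R) = -4
S(o) = 232 + o² (S(o) = o² + 232 = 232 + o²)
1/(S(Z(t(-1), -11)) + O(-268)) = 1/((232 + (-4)²) + 6*(-268)) = 1/((232 + 16) - 1608) = 1/(248 - 1608) = 1/(-1360) = -1/1360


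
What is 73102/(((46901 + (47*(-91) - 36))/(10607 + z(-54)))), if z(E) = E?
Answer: 385722703/21294 ≈ 18114.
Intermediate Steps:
73102/(((46901 + (47*(-91) - 36))/(10607 + z(-54)))) = 73102/(((46901 + (47*(-91) - 36))/(10607 - 54))) = 73102/(((46901 + (-4277 - 36))/10553)) = 73102/(((46901 - 4313)*(1/10553))) = 73102/((42588*(1/10553))) = 73102/(42588/10553) = 73102*(10553/42588) = 385722703/21294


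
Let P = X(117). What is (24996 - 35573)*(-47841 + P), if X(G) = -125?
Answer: 507336382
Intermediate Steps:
P = -125
(24996 - 35573)*(-47841 + P) = (24996 - 35573)*(-47841 - 125) = -10577*(-47966) = 507336382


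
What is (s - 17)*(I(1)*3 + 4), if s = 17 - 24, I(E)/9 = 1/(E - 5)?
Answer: 66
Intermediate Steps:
I(E) = 9/(-5 + E) (I(E) = 9/(E - 5) = 9/(-5 + E))
s = -7
(s - 17)*(I(1)*3 + 4) = (-7 - 17)*((9/(-5 + 1))*3 + 4) = -24*((9/(-4))*3 + 4) = -24*((9*(-¼))*3 + 4) = -24*(-9/4*3 + 4) = -24*(-27/4 + 4) = -24*(-11/4) = 66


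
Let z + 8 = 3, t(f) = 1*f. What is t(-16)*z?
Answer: 80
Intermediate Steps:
t(f) = f
z = -5 (z = -8 + 3 = -5)
t(-16)*z = -16*(-5) = 80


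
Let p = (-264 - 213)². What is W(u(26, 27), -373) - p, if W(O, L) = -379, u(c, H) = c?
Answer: -227908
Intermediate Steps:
p = 227529 (p = (-477)² = 227529)
W(u(26, 27), -373) - p = -379 - 1*227529 = -379 - 227529 = -227908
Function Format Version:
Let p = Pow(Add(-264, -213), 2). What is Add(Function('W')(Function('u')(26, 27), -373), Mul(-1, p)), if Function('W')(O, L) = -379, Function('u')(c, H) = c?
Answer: -227908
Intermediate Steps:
p = 227529 (p = Pow(-477, 2) = 227529)
Add(Function('W')(Function('u')(26, 27), -373), Mul(-1, p)) = Add(-379, Mul(-1, 227529)) = Add(-379, -227529) = -227908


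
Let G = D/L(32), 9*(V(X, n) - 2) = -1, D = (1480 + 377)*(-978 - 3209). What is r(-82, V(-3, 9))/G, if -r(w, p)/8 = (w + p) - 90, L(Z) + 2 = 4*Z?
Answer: -171472/7775259 ≈ -0.022054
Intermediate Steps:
D = -7775259 (D = 1857*(-4187) = -7775259)
L(Z) = -2 + 4*Z
V(X, n) = 17/9 (V(X, n) = 2 + (⅑)*(-1) = 2 - ⅑ = 17/9)
r(w, p) = 720 - 8*p - 8*w (r(w, p) = -8*((w + p) - 90) = -8*((p + w) - 90) = -8*(-90 + p + w) = 720 - 8*p - 8*w)
G = -2591753/42 (G = -7775259/(-2 + 4*32) = -7775259/(-2 + 128) = -7775259/126 = -7775259*1/126 = -2591753/42 ≈ -61708.)
r(-82, V(-3, 9))/G = (720 - 8*17/9 - 8*(-82))/(-2591753/42) = (720 - 136/9 + 656)*(-42/2591753) = (12248/9)*(-42/2591753) = -171472/7775259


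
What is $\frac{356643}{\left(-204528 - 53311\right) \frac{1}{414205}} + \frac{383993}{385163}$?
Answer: $- \frac{3346909159444454}{5841767221} \approx -5.7293 \cdot 10^{5}$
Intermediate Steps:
$\frac{356643}{\left(-204528 - 53311\right) \frac{1}{414205}} + \frac{383993}{385163} = \frac{356643}{\left(-257839\right) \frac{1}{414205}} + 383993 \cdot \frac{1}{385163} = \frac{356643}{- \frac{15167}{24365}} + \frac{383993}{385163} = 356643 \left(- \frac{24365}{15167}\right) + \frac{383993}{385163} = - \frac{8689606695}{15167} + \frac{383993}{385163} = - \frac{3346909159444454}{5841767221}$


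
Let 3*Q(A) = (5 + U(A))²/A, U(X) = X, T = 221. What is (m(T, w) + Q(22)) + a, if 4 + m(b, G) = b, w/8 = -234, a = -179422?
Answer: -3942267/22 ≈ -1.7919e+5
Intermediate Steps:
w = -1872 (w = 8*(-234) = -1872)
m(b, G) = -4 + b
Q(A) = (5 + A)²/(3*A) (Q(A) = ((5 + A)²/A)/3 = (5 + A)²/(3*A))
(m(T, w) + Q(22)) + a = ((-4 + 221) + (⅓)*(5 + 22)²/22) - 179422 = (217 + (⅓)*(1/22)*27²) - 179422 = (217 + (⅓)*(1/22)*729) - 179422 = (217 + 243/22) - 179422 = 5017/22 - 179422 = -3942267/22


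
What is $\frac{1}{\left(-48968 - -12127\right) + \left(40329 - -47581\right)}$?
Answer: $\frac{1}{51069} \approx 1.9581 \cdot 10^{-5}$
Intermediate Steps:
$\frac{1}{\left(-48968 - -12127\right) + \left(40329 - -47581\right)} = \frac{1}{\left(-48968 + 12127\right) + \left(40329 + 47581\right)} = \frac{1}{-36841 + 87910} = \frac{1}{51069}$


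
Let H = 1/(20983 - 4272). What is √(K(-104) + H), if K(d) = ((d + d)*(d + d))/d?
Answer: 5*I*√4646844481/16711 ≈ 20.396*I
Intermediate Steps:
K(d) = 4*d (K(d) = ((2*d)*(2*d))/d = (4*d²)/d = 4*d)
H = 1/16711 ≈ 5.9841e-5
√(K(-104) + H) = √(4*(-104) + 1/16711) = √(-416 + 1/16711) = √(-6951775/16711) = 5*I*√4646844481/16711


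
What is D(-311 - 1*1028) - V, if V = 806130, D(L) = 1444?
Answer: -804686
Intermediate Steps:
D(-311 - 1*1028) - V = 1444 - 1*806130 = 1444 - 806130 = -804686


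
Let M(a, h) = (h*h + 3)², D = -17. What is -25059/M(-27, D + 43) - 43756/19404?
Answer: -105405892/45643059 ≈ -2.3094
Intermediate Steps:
M(a, h) = (3 + h²)² (M(a, h) = (h² + 3)² = (3 + h²)²)
-25059/M(-27, D + 43) - 43756/19404 = -25059/(3 + (-17 + 43)²)² - 43756/19404 = -25059/(3 + 26²)² - 43756*1/19404 = -25059/(3 + 676)² - 10939/4851 = -25059/(679²) - 10939/4851 = -25059/461041 - 10939/4851 = -105405892/45643059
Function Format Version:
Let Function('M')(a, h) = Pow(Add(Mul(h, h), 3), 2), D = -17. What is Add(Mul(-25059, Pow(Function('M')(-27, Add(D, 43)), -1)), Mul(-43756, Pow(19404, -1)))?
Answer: Rational(-105405892, 45643059) ≈ -2.3094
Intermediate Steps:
Function('M')(a, h) = Pow(Add(3, Pow(h, 2)), 2) (Function('M')(a, h) = Pow(Add(Pow(h, 2), 3), 2) = Pow(Add(3, Pow(h, 2)), 2))
Add(Mul(-25059, Pow(Function('M')(-27, Add(D, 43)), -1)), Mul(-43756, Pow(19404, -1))) = Add(Mul(-25059, Pow(Pow(Add(3, Pow(Add(-17, 43), 2)), 2), -1)), Mul(-43756, Pow(19404, -1))) = Add(Mul(-25059, Pow(Pow(Add(3, Pow(26, 2)), 2), -1)), Mul(-43756, Rational(1, 19404))) = Add(Mul(-25059, Pow(Pow(Add(3, 676), 2), -1)), Rational(-10939, 4851)) = Add(Mul(-25059, Pow(Pow(679, 2), -1)), Rational(-10939, 4851)) = Add(Mul(-25059, Pow(461041, -1)), Rational(-10939, 4851)) = Add(Mul(-25059, Rational(1, 461041)), Rational(-10939, 4851)) = Add(Rational(-25059, 461041), Rational(-10939, 4851)) = Rational(-105405892, 45643059)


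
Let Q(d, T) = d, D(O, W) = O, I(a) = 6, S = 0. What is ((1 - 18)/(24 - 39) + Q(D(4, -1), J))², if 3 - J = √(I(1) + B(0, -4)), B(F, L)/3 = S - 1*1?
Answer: 5929/225 ≈ 26.351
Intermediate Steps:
B(F, L) = -3 (B(F, L) = 3*(0 - 1*1) = 3*(0 - 1) = 3*(-1) = -3)
J = 3 - √3 (J = 3 - √(6 - 3) = 3 - √3 ≈ 1.2680)
((1 - 18)/(24 - 39) + Q(D(4, -1), J))² = ((1 - 18)/(24 - 39) + 4)² = (-17/(-15) + 4)² = (-17*(-1/15) + 4)² = (17/15 + 4)² = (77/15)² = 5929/225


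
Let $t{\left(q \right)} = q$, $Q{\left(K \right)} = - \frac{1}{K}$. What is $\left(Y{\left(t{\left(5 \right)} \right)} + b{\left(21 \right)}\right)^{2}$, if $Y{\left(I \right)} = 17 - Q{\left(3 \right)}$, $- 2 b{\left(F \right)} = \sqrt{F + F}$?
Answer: $\frac{5597}{18} - \frac{52 \sqrt{42}}{3} \approx 198.61$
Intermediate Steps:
$b{\left(F \right)} = - \frac{\sqrt{2} \sqrt{F}}{2}$ ($b{\left(F \right)} = - \frac{\sqrt{F + F}}{2} = - \frac{\sqrt{2 F}}{2} = - \frac{\sqrt{2} \sqrt{F}}{2}$)
$Y{\left(I \right)} = \frac{52}{3}$ ($Y{\left(I \right)} = 17 - - \frac{1}{3} = 17 + \frac{1}{3} = \frac{52}{3}$)
$\left(Y{\left(t{\left(5 \right)} \right)} + b{\left(21 \right)}\right)^{2} = \left(\frac{52}{3} - \frac{\sqrt{2} \sqrt{21}}{2}\right)^{2} = \left(\frac{52}{3} - \frac{\sqrt{42}}{2}\right)^{2}$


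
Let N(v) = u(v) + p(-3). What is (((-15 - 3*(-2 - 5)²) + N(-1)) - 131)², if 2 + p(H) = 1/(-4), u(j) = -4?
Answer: 1432809/16 ≈ 89551.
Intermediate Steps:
p(H) = -9/4 (p(H) = -2 + 1/(-4) = -2 - ¼ = -9/4)
N(v) = -25/4 (N(v) = -4 - 9/4 = -25/4)
(((-15 - 3*(-2 - 5)²) + N(-1)) - 131)² = (((-15 - 3*(-2 - 5)²) - 25/4) - 131)² = (((-15 - 3*(-7)²) - 25/4) - 131)² = (((-15 - 3*49) - 25/4) - 131)² = (((-15 - 147) - 25/4) - 131)² = ((-162 - 25/4) - 131)² = (-673/4 - 131)² = (-1197/4)² = 1432809/16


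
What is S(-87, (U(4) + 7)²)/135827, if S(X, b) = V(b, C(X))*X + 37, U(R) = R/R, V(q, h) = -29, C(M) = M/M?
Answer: 2560/135827 ≈ 0.018847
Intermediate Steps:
C(M) = 1
U(R) = 1
S(X, b) = 37 - 29*X (S(X, b) = -29*X + 37 = 37 - 29*X)
S(-87, (U(4) + 7)²)/135827 = (37 - 29*(-87))/135827 = (37 + 2523)*(1/135827) = 2560*(1/135827) = 2560/135827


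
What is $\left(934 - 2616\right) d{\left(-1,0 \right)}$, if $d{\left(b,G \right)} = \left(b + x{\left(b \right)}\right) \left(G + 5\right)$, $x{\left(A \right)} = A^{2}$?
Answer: $0$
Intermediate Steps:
$d{\left(b,G \right)} = \left(5 + G\right) \left(b + b^{2}\right)$ ($d{\left(b,G \right)} = \left(b + b^{2}\right) \left(G + 5\right) = \left(b + b^{2}\right) \left(5 + G\right) = \left(5 + G\right) \left(b + b^{2}\right)$)
$\left(934 - 2616\right) d{\left(-1,0 \right)} = \left(934 - 2616\right) \left(- (5 + 0 + 5 \left(-1\right) + 0 \left(-1\right))\right) = - 1682 \left(- (5 + 0 - 5 + 0)\right) = - 1682 \left(\left(-1\right) 0\right) = \left(-1682\right) 0 = 0$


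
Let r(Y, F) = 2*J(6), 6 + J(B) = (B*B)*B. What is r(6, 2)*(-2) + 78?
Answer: -762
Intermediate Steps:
J(B) = -6 + B³ (J(B) = -6 + (B*B)*B = -6 + B²*B = -6 + B³)
r(Y, F) = 420 (r(Y, F) = 2*(-6 + 6³) = 2*(-6 + 216) = 2*210 = 420)
r(6, 2)*(-2) + 78 = 420*(-2) + 78 = -840 + 78 = -762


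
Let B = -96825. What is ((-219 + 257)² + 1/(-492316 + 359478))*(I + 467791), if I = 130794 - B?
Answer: 66696102377055/66419 ≈ 1.0042e+9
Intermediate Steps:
I = 227619 (I = 130794 - 1*(-96825) = 130794 + 96825 = 227619)
((-219 + 257)² + 1/(-492316 + 359478))*(I + 467791) = ((-219 + 257)² + 1/(-492316 + 359478))*(227619 + 467791) = (38² + 1/(-132838))*695410 = (1444 - 1/132838)*695410 = (191818071/132838)*695410 = 66696102377055/66419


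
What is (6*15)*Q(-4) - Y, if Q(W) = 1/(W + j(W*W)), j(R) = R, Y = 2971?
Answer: -5927/2 ≈ -2963.5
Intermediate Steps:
Q(W) = 1/(W + W**2) (Q(W) = 1/(W + W*W) = 1/(W + W**2))
(6*15)*Q(-4) - Y = (6*15)*(1/((-4)*(1 - 4))) - 1*2971 = 90*(-1/4/(-3)) - 2971 = 90*(-1/4*(-1/3)) - 2971 = 90*(1/12) - 2971 = 15/2 - 2971 = -5927/2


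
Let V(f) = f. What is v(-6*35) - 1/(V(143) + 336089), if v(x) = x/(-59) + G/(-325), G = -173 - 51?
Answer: 2107035149/495942200 ≈ 4.2486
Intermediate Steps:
G = -224
v(x) = 224/325 - x/59 (v(x) = x/(-59) - 224/(-325) = x*(-1/59) - 224*(-1/325) = -x/59 + 224/325 = 224/325 - x/59)
v(-6*35) - 1/(V(143) + 336089) = (224/325 - (-6)*35/59) - 1/(143 + 336089) = (224/325 - 1/59*(-210)) - 1/336232 = (224/325 + 210/59) - 1*1/336232 = 81466/19175 - 1/336232 = 2107035149/495942200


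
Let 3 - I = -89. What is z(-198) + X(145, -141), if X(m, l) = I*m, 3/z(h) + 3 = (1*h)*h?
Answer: 174313781/13067 ≈ 13340.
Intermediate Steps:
I = 92 (I = 3 - 1*(-89) = 3 + 89 = 92)
z(h) = 3/(-3 + h²) (z(h) = 3/(-3 + (1*h)*h) = 3/(-3 + h*h) = 3/(-3 + h²))
X(m, l) = 92*m
z(-198) + X(145, -141) = 3/(-3 + (-198)²) + 92*145 = 3/(-3 + 39204) + 13340 = 3/39201 + 13340 = 3*(1/39201) + 13340 = 1/13067 + 13340 = 174313781/13067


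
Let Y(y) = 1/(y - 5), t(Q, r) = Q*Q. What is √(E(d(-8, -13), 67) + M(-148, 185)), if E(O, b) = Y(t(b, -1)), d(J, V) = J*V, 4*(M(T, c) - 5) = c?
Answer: 3*√28623614/2242 ≈ 7.1589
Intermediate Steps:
M(T, c) = 5 + c/4
t(Q, r) = Q²
Y(y) = 1/(-5 + y)
E(O, b) = 1/(-5 + b²)
√(E(d(-8, -13), 67) + M(-148, 185)) = √(1/(-5 + 67²) + (5 + (¼)*185)) = √(1/(-5 + 4489) + (5 + 185/4)) = √(1/4484 + 205/4) = √(114903/2242) = 3*√28623614/2242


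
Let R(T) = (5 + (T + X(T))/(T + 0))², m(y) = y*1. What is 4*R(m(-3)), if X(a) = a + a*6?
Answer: 676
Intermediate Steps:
X(a) = 7*a (X(a) = a + 6*a = 7*a)
m(y) = y
R(T) = 169 (R(T) = (5 + (T + 7*T)/(T + 0))² = (5 + (8*T)/T)² = (5 + 8)² = 13² = 169)
4*R(m(-3)) = 4*169 = 676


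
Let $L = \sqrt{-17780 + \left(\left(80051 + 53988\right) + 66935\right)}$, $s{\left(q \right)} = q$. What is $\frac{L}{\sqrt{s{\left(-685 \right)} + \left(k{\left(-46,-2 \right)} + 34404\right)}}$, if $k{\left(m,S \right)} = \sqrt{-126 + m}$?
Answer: $\frac{11 \sqrt{1514}}{\sqrt{33719 + 2 i \sqrt{43}}} \approx 2.3309 - 0.00045329 i$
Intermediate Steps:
$L = 11 \sqrt{1514}$ ($L = \sqrt{-17780 + \left(134039 + 66935\right)} = \sqrt{-17780 + 200974} = \sqrt{183194} = 11 \sqrt{1514} \approx 428.01$)
$\frac{L}{\sqrt{s{\left(-685 \right)} + \left(k{\left(-46,-2 \right)} + 34404\right)}} = \frac{11 \sqrt{1514}}{\sqrt{-685 + \left(\sqrt{-126 - 46} + 34404\right)}} = \frac{11 \sqrt{1514}}{\sqrt{-685 + \left(\sqrt{-172} + 34404\right)}} = \frac{11 \sqrt{1514}}{\sqrt{-685 + \left(2 i \sqrt{43} + 34404\right)}} = \frac{11 \sqrt{1514}}{\sqrt{-685 + \left(34404 + 2 i \sqrt{43}\right)}} = \frac{11 \sqrt{1514}}{\sqrt{33719 + 2 i \sqrt{43}}}$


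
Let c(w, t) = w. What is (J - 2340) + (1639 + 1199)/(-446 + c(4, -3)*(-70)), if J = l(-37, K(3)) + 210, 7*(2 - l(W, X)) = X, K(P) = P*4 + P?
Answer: -164322/77 ≈ -2134.1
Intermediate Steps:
K(P) = 5*P (K(P) = 4*P + P = 5*P)
l(W, X) = 2 - X/7
J = 1469/7 (J = (2 - 5*3/7) + 210 = (2 - ⅐*15) + 210 = (2 - 15/7) + 210 = -⅐ + 210 = 1469/7 ≈ 209.86)
(J - 2340) + (1639 + 1199)/(-446 + c(4, -3)*(-70)) = (1469/7 - 2340) + (1639 + 1199)/(-446 + 4*(-70)) = -14911/7 + 2838/(-446 - 280) = -14911/7 + 2838/(-726) = -14911/7 + 2838*(-1/726) = -14911/7 - 43/11 = -164322/77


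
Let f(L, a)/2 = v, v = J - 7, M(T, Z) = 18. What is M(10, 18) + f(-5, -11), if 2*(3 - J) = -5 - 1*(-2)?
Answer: 13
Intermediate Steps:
J = 9/2 (J = 3 - (-5 - 1*(-2))/2 = 3 - (-5 + 2)/2 = 3 - ½*(-3) = 3 + 3/2 = 9/2 ≈ 4.5000)
v = -5/2 (v = 9/2 - 7 = -5/2 ≈ -2.5000)
f(L, a) = -5 (f(L, a) = 2*(-5/2) = -5)
M(10, 18) + f(-5, -11) = 18 - 5 = 13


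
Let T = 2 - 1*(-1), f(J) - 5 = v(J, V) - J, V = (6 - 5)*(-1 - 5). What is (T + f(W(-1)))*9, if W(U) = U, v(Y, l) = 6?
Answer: 135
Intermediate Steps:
V = -6 (V = 1*(-6) = -6)
f(J) = 11 - J (f(J) = 5 + (6 - J) = 11 - J)
T = 3 (T = 2 + 1 = 3)
(T + f(W(-1)))*9 = (3 + (11 - 1*(-1)))*9 = (3 + (11 + 1))*9 = (3 + 12)*9 = 15*9 = 135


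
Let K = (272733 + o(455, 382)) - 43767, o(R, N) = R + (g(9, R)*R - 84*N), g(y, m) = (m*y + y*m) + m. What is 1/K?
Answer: 1/4130808 ≈ 2.4208e-7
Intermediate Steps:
g(y, m) = m + 2*m*y (g(y, m) = (m*y + m*y) + m = 2*m*y + m = m + 2*m*y)
o(R, N) = R - 84*N + 19*R² (o(R, N) = R + ((R*(1 + 2*9))*R - 84*N) = R + ((R*(1 + 18))*R - 84*N) = R + ((R*19)*R - 84*N) = R + ((19*R)*R - 84*N) = R + (19*R² - 84*N) = R + (-84*N + 19*R²) = R - 84*N + 19*R²)
K = 4130808 (K = (272733 + (455 - 84*382 + 19*455²)) - 43767 = (272733 + (455 - 32088 + 19*207025)) - 43767 = (272733 + (455 - 32088 + 3933475)) - 43767 = (272733 + 3901842) - 43767 = 4174575 - 43767 = 4130808)
1/K = 1/4130808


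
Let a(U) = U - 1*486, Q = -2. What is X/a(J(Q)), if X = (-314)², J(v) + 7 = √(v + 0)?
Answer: -48607828/243051 - 98596*I*√2/243051 ≈ -199.99 - 0.57369*I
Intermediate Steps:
J(v) = -7 + √v (J(v) = -7 + √(v + 0) = -7 + √v)
X = 98596
a(U) = -486 + U (a(U) = U - 486 = -486 + U)
X/a(J(Q)) = 98596/(-486 + (-7 + √(-2))) = 98596/(-486 + (-7 + I*√2)) = 98596/(-493 + I*√2)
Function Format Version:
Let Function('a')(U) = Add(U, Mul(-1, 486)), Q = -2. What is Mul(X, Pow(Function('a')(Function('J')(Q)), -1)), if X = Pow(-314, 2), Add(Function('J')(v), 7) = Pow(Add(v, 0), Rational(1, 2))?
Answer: Add(Rational(-48607828, 243051), Mul(Rational(-98596, 243051), I, Pow(2, Rational(1, 2)))) ≈ Add(-199.99, Mul(-0.57369, I))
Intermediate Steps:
Function('J')(v) = Add(-7, Pow(v, Rational(1, 2))) (Function('J')(v) = Add(-7, Pow(Add(v, 0), Rational(1, 2))) = Add(-7, Pow(v, Rational(1, 2))))
X = 98596
Function('a')(U) = Add(-486, U) (Function('a')(U) = Add(U, -486) = Add(-486, U))
Mul(X, Pow(Function('a')(Function('J')(Q)), -1)) = Mul(98596, Pow(Add(-486, Add(-7, Pow(-2, Rational(1, 2)))), -1)) = Mul(98596, Pow(Add(-486, Add(-7, Mul(I, Pow(2, Rational(1, 2))))), -1)) = Mul(98596, Pow(Add(-493, Mul(I, Pow(2, Rational(1, 2)))), -1))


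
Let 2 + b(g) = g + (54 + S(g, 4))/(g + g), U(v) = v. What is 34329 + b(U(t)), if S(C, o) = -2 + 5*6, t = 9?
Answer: 309065/9 ≈ 34341.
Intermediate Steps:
S(C, o) = 28 (S(C, o) = -2 + 30 = 28)
b(g) = -2 + g + 41/g (b(g) = -2 + (g + (54 + 28)/(g + g)) = -2 + (g + 82/((2*g))) = -2 + (g + 82*(1/(2*g))) = -2 + (g + 41/g) = -2 + g + 41/g)
34329 + b(U(t)) = 34329 + (-2 + 9 + 41/9) = 34329 + 104/9 = 309065/9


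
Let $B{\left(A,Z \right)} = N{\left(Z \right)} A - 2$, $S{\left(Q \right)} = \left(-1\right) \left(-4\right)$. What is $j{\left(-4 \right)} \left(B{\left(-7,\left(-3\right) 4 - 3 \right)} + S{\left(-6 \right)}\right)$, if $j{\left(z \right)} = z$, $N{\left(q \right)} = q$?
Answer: $-428$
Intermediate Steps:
$S{\left(Q \right)} = 4$
$B{\left(A,Z \right)} = -2 + A Z$ ($B{\left(A,Z \right)} = Z A - 2 = A Z - 2 = -2 + A Z$)
$j{\left(-4 \right)} \left(B{\left(-7,\left(-3\right) 4 - 3 \right)} + S{\left(-6 \right)}\right) = - 4 \left(\left(-2 - 7 \left(\left(-3\right) 4 - 3\right)\right) + 4\right) = - 4 \left(\left(-2 - 7 \left(-12 - 3\right)\right) + 4\right) = - 4 \left(\left(-2 - -105\right) + 4\right) = - 4 \left(\left(-2 + 105\right) + 4\right) = - 4 \left(103 + 4\right) = \left(-4\right) 107 = -428$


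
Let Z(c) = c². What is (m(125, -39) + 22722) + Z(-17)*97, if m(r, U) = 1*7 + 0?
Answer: 50762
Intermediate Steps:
m(r, U) = 7 (m(r, U) = 7 + 0 = 7)
(m(125, -39) + 22722) + Z(-17)*97 = (7 + 22722) + (-17)²*97 = 22729 + 289*97 = 22729 + 28033 = 50762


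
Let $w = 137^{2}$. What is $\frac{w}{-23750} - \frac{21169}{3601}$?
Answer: $- \frac{570350919}{85523750} \approx -6.6689$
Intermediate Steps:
$w = 18769$
$\frac{w}{-23750} - \frac{21169}{3601} = \frac{18769}{-23750} - \frac{21169}{3601} = 18769 \left(- \frac{1}{23750}\right) - \frac{21169}{3601} = - \frac{18769}{23750} - \frac{21169}{3601} = - \frac{570350919}{85523750}$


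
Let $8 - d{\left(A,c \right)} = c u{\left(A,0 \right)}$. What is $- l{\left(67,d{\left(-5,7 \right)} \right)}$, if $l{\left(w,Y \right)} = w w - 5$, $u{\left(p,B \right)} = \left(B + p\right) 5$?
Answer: $-4484$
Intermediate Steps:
$u{\left(p,B \right)} = 5 B + 5 p$
$d{\left(A,c \right)} = 8 - 5 A c$ ($d{\left(A,c \right)} = 8 - c \left(5 \cdot 0 + 5 A\right) = 8 - c \left(0 + 5 A\right) = 8 - c 5 A = 8 - 5 A c$)
$l{\left(w,Y \right)} = -5 + w^{2}$ ($l{\left(w,Y \right)} = w^{2} - 5 = -5 + w^{2}$)
$- l{\left(67,d{\left(-5,7 \right)} \right)} = - (-5 + 67^{2}) = - (-5 + 4489) = \left(-1\right) 4484 = -4484$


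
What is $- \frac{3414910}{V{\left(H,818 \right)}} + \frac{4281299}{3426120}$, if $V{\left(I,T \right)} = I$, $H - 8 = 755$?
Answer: $- \frac{11696624818063}{2614129560} \approx -4474.4$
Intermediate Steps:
$H = 763$ ($H = 8 + 755 = 763$)
$- \frac{3414910}{V{\left(H,818 \right)}} + \frac{4281299}{3426120} = - \frac{3414910}{763} + \frac{4281299}{3426120} = - \frac{11696624818063}{2614129560}$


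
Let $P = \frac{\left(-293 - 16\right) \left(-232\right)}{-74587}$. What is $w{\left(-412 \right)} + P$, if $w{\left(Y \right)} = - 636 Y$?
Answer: $\frac{19544109096}{74587} \approx 2.6203 \cdot 10^{5}$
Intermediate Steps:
$P = - \frac{71688}{74587}$ ($P = \left(-309\right) \left(-232\right) \left(- \frac{1}{74587}\right) = 71688 \left(- \frac{1}{74587}\right) = - \frac{71688}{74587} \approx -0.96113$)
$w{\left(-412 \right)} + P = \left(-636\right) \left(-412\right) - \frac{71688}{74587} = 262032 - \frac{71688}{74587} = \frac{19544109096}{74587}$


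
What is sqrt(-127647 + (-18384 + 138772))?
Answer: I*sqrt(7259) ≈ 85.2*I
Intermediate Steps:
sqrt(-127647 + (-18384 + 138772)) = sqrt(-127647 + 120388) = sqrt(-7259) = I*sqrt(7259)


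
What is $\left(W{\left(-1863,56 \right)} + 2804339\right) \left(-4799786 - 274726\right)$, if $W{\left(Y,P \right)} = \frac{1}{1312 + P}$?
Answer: $- \frac{811147158942814}{57} \approx -1.4231 \cdot 10^{13}$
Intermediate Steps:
$\left(W{\left(-1863,56 \right)} + 2804339\right) \left(-4799786 - 274726\right) = \left(\frac{1}{1312 + 56} + 2804339\right) \left(-4799786 - 274726\right) = \left(\frac{1}{1368} + 2804339\right) \left(-5074512\right) = \frac{3836335753}{1368} \left(-5074512\right) = - \frac{811147158942814}{57}$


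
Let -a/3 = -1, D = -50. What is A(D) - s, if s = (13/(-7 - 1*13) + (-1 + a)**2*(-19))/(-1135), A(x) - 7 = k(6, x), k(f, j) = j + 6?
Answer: -841433/22700 ≈ -37.068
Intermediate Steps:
a = 3 (a = -3*(-1) = 3)
k(f, j) = 6 + j
A(x) = 13 + x (A(x) = 7 + (6 + x) = 13 + x)
s = 1533/22700 (s = (13/(-7 - 1*13) + (-1 + 3)**2*(-19))/(-1135) = (13/(-7 - 13) + 2**2*(-19))*(-1/1135) = (13/(-20) + 4*(-19))*(-1/1135) = (13*(-1/20) - 76)*(-1/1135) = (-13/20 - 76)*(-1/1135) = -1533/20*(-1/1135) = 1533/22700 ≈ 0.067533)
A(D) - s = (13 - 50) - 1*1533/22700 = -37 - 1533/22700 = -841433/22700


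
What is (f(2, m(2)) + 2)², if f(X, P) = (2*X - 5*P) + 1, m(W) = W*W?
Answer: 169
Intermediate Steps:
m(W) = W²
f(X, P) = 1 - 5*P + 2*X (f(X, P) = (-5*P + 2*X) + 1 = 1 - 5*P + 2*X)
(f(2, m(2)) + 2)² = ((1 - 5*2² + 2*2) + 2)² = ((1 - 5*4 + 4) + 2)² = ((1 - 20 + 4) + 2)² = (-15 + 2)² = (-13)² = 169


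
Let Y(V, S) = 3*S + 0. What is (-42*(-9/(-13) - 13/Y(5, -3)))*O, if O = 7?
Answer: -24500/39 ≈ -628.21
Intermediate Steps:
Y(V, S) = 3*S
(-42*(-9/(-13) - 13/Y(5, -3)))*O = -42*(-9/(-13) - 13/(3*(-3)))*7 = -42*(-9*(-1/13) - 13/(-9))*7 = -42*(9/13 - 13*(-1/9))*7 = -42*(9/13 + 13/9)*7 = -42*250/117*7 = -3500/39*7 = -24500/39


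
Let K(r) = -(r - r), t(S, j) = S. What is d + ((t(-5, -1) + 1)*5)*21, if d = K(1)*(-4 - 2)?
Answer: -420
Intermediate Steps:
K(r) = 0 (K(r) = -1*0 = 0)
d = 0 (d = 0*(-4 - 2) = 0*(-6) = 0)
d + ((t(-5, -1) + 1)*5)*21 = 0 + ((-5 + 1)*5)*21 = 0 - 4*5*21 = 0 - 20*21 = 0 - 420 = -420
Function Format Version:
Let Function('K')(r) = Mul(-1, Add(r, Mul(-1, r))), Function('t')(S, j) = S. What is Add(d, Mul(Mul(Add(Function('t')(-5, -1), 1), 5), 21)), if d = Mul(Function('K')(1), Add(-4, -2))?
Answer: -420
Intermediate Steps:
Function('K')(r) = 0 (Function('K')(r) = Mul(-1, 0) = 0)
d = 0 (d = Mul(0, Add(-4, -2)) = Mul(0, -6) = 0)
Add(d, Mul(Mul(Add(Function('t')(-5, -1), 1), 5), 21)) = Add(0, Mul(Mul(Add(-5, 1), 5), 21)) = Add(0, Mul(Mul(-4, 5), 21)) = Add(0, Mul(-20, 21)) = Add(0, -420) = -420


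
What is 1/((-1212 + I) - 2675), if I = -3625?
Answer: -1/7512 ≈ -0.00013312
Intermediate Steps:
1/((-1212 + I) - 2675) = 1/((-1212 - 3625) - 2675) = 1/(-4837 - 2675) = 1/(-7512) = -1/7512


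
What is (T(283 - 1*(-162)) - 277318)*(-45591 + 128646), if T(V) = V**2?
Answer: -6585680115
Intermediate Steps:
(T(283 - 1*(-162)) - 277318)*(-45591 + 128646) = ((283 - 1*(-162))**2 - 277318)*(-45591 + 128646) = ((283 + 162)**2 - 277318)*83055 = (445**2 - 277318)*83055 = (198025 - 277318)*83055 = -79293*83055 = -6585680115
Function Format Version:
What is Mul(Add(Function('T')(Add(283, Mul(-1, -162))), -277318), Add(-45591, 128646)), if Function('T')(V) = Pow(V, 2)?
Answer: -6585680115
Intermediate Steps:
Mul(Add(Function('T')(Add(283, Mul(-1, -162))), -277318), Add(-45591, 128646)) = Mul(Add(Pow(Add(283, Mul(-1, -162)), 2), -277318), Add(-45591, 128646)) = Mul(Add(Pow(Add(283, 162), 2), -277318), 83055) = Mul(Add(Pow(445, 2), -277318), 83055) = Mul(Add(198025, -277318), 83055) = Mul(-79293, 83055) = -6585680115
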